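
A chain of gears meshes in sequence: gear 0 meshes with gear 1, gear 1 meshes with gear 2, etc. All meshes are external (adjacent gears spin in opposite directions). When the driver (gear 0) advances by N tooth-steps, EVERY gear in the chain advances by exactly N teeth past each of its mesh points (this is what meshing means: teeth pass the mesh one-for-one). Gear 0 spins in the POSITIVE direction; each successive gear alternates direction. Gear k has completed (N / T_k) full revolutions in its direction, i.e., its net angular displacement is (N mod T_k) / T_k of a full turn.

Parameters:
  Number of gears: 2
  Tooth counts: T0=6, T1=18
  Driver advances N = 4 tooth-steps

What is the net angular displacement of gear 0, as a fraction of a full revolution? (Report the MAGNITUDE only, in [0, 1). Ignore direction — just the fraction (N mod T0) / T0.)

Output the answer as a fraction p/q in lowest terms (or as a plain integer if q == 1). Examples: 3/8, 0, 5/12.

Answer: 2/3

Derivation:
Chain of 2 gears, tooth counts: [6, 18]
  gear 0: T0=6, direction=positive, advance = 4 mod 6 = 4 teeth = 4/6 turn
  gear 1: T1=18, direction=negative, advance = 4 mod 18 = 4 teeth = 4/18 turn
Gear 0: 4 mod 6 = 4
Fraction = 4 / 6 = 2/3 (gcd(4,6)=2) = 2/3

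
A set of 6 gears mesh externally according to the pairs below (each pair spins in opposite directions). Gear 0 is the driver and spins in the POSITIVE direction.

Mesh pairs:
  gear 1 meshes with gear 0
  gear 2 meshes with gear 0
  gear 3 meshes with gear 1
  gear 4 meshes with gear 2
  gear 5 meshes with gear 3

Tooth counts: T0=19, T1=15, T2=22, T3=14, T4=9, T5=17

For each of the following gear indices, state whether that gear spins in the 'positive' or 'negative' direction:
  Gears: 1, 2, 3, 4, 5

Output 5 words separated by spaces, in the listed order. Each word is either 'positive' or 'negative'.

Gear 0 (driver): positive (depth 0)
  gear 1: meshes with gear 0 -> depth 1 -> negative (opposite of gear 0)
  gear 2: meshes with gear 0 -> depth 1 -> negative (opposite of gear 0)
  gear 3: meshes with gear 1 -> depth 2 -> positive (opposite of gear 1)
  gear 4: meshes with gear 2 -> depth 2 -> positive (opposite of gear 2)
  gear 5: meshes with gear 3 -> depth 3 -> negative (opposite of gear 3)
Queried indices 1, 2, 3, 4, 5 -> negative, negative, positive, positive, negative

Answer: negative negative positive positive negative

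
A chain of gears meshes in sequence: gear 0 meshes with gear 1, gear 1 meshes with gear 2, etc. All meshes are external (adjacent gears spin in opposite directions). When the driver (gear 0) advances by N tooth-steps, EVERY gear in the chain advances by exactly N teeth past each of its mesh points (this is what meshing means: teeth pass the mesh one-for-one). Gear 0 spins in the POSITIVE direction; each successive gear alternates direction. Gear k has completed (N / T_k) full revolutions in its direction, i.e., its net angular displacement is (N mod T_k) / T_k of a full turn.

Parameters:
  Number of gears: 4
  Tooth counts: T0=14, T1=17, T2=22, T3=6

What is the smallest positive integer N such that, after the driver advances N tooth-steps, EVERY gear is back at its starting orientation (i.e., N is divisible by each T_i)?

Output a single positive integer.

Answer: 7854

Derivation:
Gear k returns to start when N is a multiple of T_k.
All gears at start simultaneously when N is a common multiple of [14, 17, 22, 6]; the smallest such N is lcm(14, 17, 22, 6).
Start: lcm = T0 = 14
Fold in T1=17: gcd(14, 17) = 1; lcm(14, 17) = 14 * 17 / 1 = 238 / 1 = 238
Fold in T2=22: gcd(238, 22) = 2; lcm(238, 22) = 238 * 22 / 2 = 5236 / 2 = 2618
Fold in T3=6: gcd(2618, 6) = 2; lcm(2618, 6) = 2618 * 6 / 2 = 15708 / 2 = 7854
Full cycle length = 7854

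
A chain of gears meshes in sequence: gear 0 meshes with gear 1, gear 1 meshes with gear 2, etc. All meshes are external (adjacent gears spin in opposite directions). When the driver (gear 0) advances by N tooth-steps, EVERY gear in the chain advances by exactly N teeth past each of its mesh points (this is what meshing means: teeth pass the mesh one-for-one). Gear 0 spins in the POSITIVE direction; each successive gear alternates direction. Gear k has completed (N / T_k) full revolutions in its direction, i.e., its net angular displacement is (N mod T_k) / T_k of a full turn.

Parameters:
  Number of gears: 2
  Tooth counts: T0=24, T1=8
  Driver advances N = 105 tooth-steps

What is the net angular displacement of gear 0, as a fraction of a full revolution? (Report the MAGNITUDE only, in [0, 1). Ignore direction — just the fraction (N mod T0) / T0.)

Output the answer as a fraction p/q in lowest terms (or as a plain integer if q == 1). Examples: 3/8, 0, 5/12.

Chain of 2 gears, tooth counts: [24, 8]
  gear 0: T0=24, direction=positive, advance = 105 mod 24 = 9 teeth = 9/24 turn
  gear 1: T1=8, direction=negative, advance = 105 mod 8 = 1 teeth = 1/8 turn
Gear 0: 105 mod 24 = 9
Fraction = 9 / 24 = 3/8 (gcd(9,24)=3) = 3/8

Answer: 3/8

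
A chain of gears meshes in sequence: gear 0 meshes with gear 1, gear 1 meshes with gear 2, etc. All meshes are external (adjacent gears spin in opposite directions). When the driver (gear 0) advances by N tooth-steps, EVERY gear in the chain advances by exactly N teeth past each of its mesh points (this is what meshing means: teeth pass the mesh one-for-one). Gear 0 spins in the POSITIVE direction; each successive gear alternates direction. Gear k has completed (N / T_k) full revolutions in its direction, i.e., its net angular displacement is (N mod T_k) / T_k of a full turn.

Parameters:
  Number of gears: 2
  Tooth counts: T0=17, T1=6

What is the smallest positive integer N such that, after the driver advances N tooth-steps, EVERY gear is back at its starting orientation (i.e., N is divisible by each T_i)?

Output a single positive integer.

Gear k returns to start when N is a multiple of T_k.
All gears at start simultaneously when N is a common multiple of [17, 6]; the smallest such N is lcm(17, 6).
Start: lcm = T0 = 17
Fold in T1=6: gcd(17, 6) = 1; lcm(17, 6) = 17 * 6 / 1 = 102 / 1 = 102
Full cycle length = 102

Answer: 102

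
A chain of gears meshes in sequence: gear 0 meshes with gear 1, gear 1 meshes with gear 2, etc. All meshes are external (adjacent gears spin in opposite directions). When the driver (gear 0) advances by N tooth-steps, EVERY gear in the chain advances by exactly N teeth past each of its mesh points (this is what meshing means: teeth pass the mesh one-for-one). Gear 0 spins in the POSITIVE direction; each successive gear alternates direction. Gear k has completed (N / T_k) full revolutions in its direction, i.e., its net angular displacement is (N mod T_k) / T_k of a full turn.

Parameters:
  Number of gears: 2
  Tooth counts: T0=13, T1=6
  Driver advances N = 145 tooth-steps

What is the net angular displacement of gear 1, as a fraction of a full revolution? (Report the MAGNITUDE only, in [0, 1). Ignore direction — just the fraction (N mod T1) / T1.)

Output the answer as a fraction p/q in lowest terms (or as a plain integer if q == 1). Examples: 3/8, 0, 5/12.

Chain of 2 gears, tooth counts: [13, 6]
  gear 0: T0=13, direction=positive, advance = 145 mod 13 = 2 teeth = 2/13 turn
  gear 1: T1=6, direction=negative, advance = 145 mod 6 = 1 teeth = 1/6 turn
Gear 1: 145 mod 6 = 1
Fraction = 1 / 6 = 1/6 (gcd(1,6)=1) = 1/6

Answer: 1/6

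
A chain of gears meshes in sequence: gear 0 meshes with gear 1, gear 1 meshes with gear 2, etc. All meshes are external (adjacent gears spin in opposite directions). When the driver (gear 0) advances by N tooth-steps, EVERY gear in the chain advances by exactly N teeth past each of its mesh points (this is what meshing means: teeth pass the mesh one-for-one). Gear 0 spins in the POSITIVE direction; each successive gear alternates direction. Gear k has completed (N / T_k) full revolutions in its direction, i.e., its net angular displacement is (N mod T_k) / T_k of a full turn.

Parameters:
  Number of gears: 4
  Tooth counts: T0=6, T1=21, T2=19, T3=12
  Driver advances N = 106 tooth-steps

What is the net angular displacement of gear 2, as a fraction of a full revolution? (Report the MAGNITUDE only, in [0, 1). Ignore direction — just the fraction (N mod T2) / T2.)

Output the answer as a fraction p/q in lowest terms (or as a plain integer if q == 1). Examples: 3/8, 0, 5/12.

Answer: 11/19

Derivation:
Chain of 4 gears, tooth counts: [6, 21, 19, 12]
  gear 0: T0=6, direction=positive, advance = 106 mod 6 = 4 teeth = 4/6 turn
  gear 1: T1=21, direction=negative, advance = 106 mod 21 = 1 teeth = 1/21 turn
  gear 2: T2=19, direction=positive, advance = 106 mod 19 = 11 teeth = 11/19 turn
  gear 3: T3=12, direction=negative, advance = 106 mod 12 = 10 teeth = 10/12 turn
Gear 2: 106 mod 19 = 11
Fraction = 11 / 19 = 11/19 (gcd(11,19)=1) = 11/19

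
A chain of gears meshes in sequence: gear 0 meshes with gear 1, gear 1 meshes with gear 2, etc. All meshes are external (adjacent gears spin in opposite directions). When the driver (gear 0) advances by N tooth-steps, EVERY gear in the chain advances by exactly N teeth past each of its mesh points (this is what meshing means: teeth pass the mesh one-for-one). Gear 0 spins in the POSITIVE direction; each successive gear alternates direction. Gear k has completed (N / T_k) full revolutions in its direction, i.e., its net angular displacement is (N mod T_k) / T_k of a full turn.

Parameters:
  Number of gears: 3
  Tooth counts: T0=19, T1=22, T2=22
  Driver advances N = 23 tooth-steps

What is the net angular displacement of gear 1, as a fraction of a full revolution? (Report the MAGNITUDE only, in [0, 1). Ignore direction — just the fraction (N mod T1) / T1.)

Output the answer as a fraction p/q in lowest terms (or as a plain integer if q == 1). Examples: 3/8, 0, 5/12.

Chain of 3 gears, tooth counts: [19, 22, 22]
  gear 0: T0=19, direction=positive, advance = 23 mod 19 = 4 teeth = 4/19 turn
  gear 1: T1=22, direction=negative, advance = 23 mod 22 = 1 teeth = 1/22 turn
  gear 2: T2=22, direction=positive, advance = 23 mod 22 = 1 teeth = 1/22 turn
Gear 1: 23 mod 22 = 1
Fraction = 1 / 22 = 1/22 (gcd(1,22)=1) = 1/22

Answer: 1/22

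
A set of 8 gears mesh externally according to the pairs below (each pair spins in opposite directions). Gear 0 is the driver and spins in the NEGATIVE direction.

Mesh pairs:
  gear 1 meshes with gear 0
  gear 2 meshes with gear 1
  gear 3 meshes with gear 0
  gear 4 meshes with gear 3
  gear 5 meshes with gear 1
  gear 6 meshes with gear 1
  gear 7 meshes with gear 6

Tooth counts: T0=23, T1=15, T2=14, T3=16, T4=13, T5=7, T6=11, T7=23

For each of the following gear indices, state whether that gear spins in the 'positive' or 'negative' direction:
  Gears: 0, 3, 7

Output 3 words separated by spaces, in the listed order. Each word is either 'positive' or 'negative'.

Answer: negative positive positive

Derivation:
Gear 0 (driver): negative (depth 0)
  gear 1: meshes with gear 0 -> depth 1 -> positive (opposite of gear 0)
  gear 2: meshes with gear 1 -> depth 2 -> negative (opposite of gear 1)
  gear 3: meshes with gear 0 -> depth 1 -> positive (opposite of gear 0)
  gear 4: meshes with gear 3 -> depth 2 -> negative (opposite of gear 3)
  gear 5: meshes with gear 1 -> depth 2 -> negative (opposite of gear 1)
  gear 6: meshes with gear 1 -> depth 2 -> negative (opposite of gear 1)
  gear 7: meshes with gear 6 -> depth 3 -> positive (opposite of gear 6)
Queried indices 0, 3, 7 -> negative, positive, positive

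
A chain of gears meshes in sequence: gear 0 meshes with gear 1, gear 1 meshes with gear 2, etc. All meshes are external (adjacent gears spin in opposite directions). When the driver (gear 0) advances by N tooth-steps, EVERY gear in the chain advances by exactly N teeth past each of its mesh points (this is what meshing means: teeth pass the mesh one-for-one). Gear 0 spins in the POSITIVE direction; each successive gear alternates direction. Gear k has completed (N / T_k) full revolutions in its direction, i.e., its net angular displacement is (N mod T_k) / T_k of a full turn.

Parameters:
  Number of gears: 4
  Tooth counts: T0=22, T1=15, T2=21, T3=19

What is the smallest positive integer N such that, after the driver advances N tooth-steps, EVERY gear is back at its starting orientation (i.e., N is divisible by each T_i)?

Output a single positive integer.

Gear k returns to start when N is a multiple of T_k.
All gears at start simultaneously when N is a common multiple of [22, 15, 21, 19]; the smallest such N is lcm(22, 15, 21, 19).
Start: lcm = T0 = 22
Fold in T1=15: gcd(22, 15) = 1; lcm(22, 15) = 22 * 15 / 1 = 330 / 1 = 330
Fold in T2=21: gcd(330, 21) = 3; lcm(330, 21) = 330 * 21 / 3 = 6930 / 3 = 2310
Fold in T3=19: gcd(2310, 19) = 1; lcm(2310, 19) = 2310 * 19 / 1 = 43890 / 1 = 43890
Full cycle length = 43890

Answer: 43890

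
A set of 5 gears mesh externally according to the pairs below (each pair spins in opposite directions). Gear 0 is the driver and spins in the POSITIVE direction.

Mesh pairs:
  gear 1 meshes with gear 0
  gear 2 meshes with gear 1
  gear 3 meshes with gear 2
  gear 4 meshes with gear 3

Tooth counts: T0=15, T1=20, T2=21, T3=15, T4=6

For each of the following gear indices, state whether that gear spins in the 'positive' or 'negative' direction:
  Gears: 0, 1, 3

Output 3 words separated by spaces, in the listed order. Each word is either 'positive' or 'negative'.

Answer: positive negative negative

Derivation:
Gear 0 (driver): positive (depth 0)
  gear 1: meshes with gear 0 -> depth 1 -> negative (opposite of gear 0)
  gear 2: meshes with gear 1 -> depth 2 -> positive (opposite of gear 1)
  gear 3: meshes with gear 2 -> depth 3 -> negative (opposite of gear 2)
  gear 4: meshes with gear 3 -> depth 4 -> positive (opposite of gear 3)
Queried indices 0, 1, 3 -> positive, negative, negative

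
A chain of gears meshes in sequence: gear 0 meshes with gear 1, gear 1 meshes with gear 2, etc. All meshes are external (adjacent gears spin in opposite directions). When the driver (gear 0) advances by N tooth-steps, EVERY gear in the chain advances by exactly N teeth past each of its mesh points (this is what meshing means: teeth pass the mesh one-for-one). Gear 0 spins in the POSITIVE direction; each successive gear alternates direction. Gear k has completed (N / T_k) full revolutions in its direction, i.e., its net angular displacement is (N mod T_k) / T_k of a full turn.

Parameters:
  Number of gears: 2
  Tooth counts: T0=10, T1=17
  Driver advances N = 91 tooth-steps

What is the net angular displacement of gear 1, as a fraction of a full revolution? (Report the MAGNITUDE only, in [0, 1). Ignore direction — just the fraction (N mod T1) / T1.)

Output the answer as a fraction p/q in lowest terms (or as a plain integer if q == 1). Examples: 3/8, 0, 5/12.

Chain of 2 gears, tooth counts: [10, 17]
  gear 0: T0=10, direction=positive, advance = 91 mod 10 = 1 teeth = 1/10 turn
  gear 1: T1=17, direction=negative, advance = 91 mod 17 = 6 teeth = 6/17 turn
Gear 1: 91 mod 17 = 6
Fraction = 6 / 17 = 6/17 (gcd(6,17)=1) = 6/17

Answer: 6/17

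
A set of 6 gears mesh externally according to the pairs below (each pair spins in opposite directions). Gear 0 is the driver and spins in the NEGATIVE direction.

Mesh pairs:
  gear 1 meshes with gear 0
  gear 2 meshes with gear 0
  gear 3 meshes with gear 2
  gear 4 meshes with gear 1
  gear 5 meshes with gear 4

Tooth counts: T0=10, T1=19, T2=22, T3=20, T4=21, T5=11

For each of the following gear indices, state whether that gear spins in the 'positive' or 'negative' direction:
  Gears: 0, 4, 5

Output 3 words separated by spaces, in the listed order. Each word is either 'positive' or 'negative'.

Answer: negative negative positive

Derivation:
Gear 0 (driver): negative (depth 0)
  gear 1: meshes with gear 0 -> depth 1 -> positive (opposite of gear 0)
  gear 2: meshes with gear 0 -> depth 1 -> positive (opposite of gear 0)
  gear 3: meshes with gear 2 -> depth 2 -> negative (opposite of gear 2)
  gear 4: meshes with gear 1 -> depth 2 -> negative (opposite of gear 1)
  gear 5: meshes with gear 4 -> depth 3 -> positive (opposite of gear 4)
Queried indices 0, 4, 5 -> negative, negative, positive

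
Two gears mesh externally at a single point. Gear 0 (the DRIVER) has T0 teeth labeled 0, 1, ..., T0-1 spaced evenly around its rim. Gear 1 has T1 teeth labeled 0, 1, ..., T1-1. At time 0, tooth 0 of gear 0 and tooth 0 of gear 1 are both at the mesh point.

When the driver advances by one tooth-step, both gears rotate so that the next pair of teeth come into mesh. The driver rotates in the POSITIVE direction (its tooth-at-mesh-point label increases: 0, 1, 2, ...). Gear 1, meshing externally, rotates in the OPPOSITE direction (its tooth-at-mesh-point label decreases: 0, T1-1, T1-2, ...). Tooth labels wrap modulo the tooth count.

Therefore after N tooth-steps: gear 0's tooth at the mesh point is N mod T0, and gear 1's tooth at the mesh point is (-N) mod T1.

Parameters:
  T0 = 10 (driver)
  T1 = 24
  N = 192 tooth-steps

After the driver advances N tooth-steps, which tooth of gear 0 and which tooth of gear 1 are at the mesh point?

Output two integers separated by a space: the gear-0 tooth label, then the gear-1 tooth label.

Answer: 2 0

Derivation:
Gear 0 (driver, T0=10): tooth at mesh = N mod T0
  192 = 19 * 10 + 2, so 192 mod 10 = 2
  gear 0 tooth = 2
Gear 1 (driven, T1=24): tooth at mesh = (-N) mod T1
  192 = 8 * 24 + 0, so 192 mod 24 = 0
  (-192) mod 24 = 0
Mesh after 192 steps: gear-0 tooth 2 meets gear-1 tooth 0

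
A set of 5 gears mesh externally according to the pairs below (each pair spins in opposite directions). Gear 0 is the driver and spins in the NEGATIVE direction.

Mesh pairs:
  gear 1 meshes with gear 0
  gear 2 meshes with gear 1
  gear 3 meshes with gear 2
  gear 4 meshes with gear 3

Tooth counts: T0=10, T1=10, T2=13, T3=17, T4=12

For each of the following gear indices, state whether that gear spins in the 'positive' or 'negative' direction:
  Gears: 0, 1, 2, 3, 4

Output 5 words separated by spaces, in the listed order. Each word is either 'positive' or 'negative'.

Answer: negative positive negative positive negative

Derivation:
Gear 0 (driver): negative (depth 0)
  gear 1: meshes with gear 0 -> depth 1 -> positive (opposite of gear 0)
  gear 2: meshes with gear 1 -> depth 2 -> negative (opposite of gear 1)
  gear 3: meshes with gear 2 -> depth 3 -> positive (opposite of gear 2)
  gear 4: meshes with gear 3 -> depth 4 -> negative (opposite of gear 3)
Queried indices 0, 1, 2, 3, 4 -> negative, positive, negative, positive, negative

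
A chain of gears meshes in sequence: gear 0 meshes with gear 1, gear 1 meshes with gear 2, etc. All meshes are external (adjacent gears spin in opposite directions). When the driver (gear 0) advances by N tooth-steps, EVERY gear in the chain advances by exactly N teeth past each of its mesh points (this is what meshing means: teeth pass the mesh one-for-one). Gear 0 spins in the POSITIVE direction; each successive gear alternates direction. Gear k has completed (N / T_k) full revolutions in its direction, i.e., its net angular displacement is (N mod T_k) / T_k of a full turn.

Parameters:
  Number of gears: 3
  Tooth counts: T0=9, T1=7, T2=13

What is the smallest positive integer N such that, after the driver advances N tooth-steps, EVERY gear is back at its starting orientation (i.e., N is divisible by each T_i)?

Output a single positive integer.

Answer: 819

Derivation:
Gear k returns to start when N is a multiple of T_k.
All gears at start simultaneously when N is a common multiple of [9, 7, 13]; the smallest such N is lcm(9, 7, 13).
Start: lcm = T0 = 9
Fold in T1=7: gcd(9, 7) = 1; lcm(9, 7) = 9 * 7 / 1 = 63 / 1 = 63
Fold in T2=13: gcd(63, 13) = 1; lcm(63, 13) = 63 * 13 / 1 = 819 / 1 = 819
Full cycle length = 819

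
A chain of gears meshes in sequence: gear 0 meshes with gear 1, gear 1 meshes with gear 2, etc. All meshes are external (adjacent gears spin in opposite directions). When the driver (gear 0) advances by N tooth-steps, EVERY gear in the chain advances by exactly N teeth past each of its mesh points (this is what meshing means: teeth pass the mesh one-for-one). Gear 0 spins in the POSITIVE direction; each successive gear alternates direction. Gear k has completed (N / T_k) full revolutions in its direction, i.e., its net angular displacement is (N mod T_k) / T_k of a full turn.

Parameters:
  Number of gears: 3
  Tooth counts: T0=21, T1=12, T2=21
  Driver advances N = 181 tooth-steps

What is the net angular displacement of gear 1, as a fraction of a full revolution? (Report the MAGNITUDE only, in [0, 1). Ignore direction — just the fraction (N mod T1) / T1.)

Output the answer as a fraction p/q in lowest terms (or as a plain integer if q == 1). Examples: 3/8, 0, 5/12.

Answer: 1/12

Derivation:
Chain of 3 gears, tooth counts: [21, 12, 21]
  gear 0: T0=21, direction=positive, advance = 181 mod 21 = 13 teeth = 13/21 turn
  gear 1: T1=12, direction=negative, advance = 181 mod 12 = 1 teeth = 1/12 turn
  gear 2: T2=21, direction=positive, advance = 181 mod 21 = 13 teeth = 13/21 turn
Gear 1: 181 mod 12 = 1
Fraction = 1 / 12 = 1/12 (gcd(1,12)=1) = 1/12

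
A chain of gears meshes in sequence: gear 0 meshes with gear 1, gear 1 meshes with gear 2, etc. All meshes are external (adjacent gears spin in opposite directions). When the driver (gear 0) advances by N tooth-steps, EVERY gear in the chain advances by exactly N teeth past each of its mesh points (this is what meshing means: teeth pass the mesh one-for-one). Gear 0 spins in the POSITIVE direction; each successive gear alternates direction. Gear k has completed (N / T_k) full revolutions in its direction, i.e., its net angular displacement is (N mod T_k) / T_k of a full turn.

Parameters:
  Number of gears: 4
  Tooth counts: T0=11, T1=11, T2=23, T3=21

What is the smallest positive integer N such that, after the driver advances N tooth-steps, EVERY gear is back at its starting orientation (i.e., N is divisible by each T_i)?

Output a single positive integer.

Answer: 5313

Derivation:
Gear k returns to start when N is a multiple of T_k.
All gears at start simultaneously when N is a common multiple of [11, 11, 23, 21]; the smallest such N is lcm(11, 11, 23, 21).
Start: lcm = T0 = 11
Fold in T1=11: gcd(11, 11) = 11; lcm(11, 11) = 11 * 11 / 11 = 121 / 11 = 11
Fold in T2=23: gcd(11, 23) = 1; lcm(11, 23) = 11 * 23 / 1 = 253 / 1 = 253
Fold in T3=21: gcd(253, 21) = 1; lcm(253, 21) = 253 * 21 / 1 = 5313 / 1 = 5313
Full cycle length = 5313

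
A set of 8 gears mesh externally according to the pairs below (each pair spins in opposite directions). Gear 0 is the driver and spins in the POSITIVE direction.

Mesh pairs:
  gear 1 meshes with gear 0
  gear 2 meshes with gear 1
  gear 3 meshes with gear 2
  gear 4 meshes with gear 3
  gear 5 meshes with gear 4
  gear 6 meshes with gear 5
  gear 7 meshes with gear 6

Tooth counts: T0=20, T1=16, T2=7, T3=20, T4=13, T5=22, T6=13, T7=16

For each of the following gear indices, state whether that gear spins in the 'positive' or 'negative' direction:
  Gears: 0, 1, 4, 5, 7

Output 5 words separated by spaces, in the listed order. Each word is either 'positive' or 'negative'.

Gear 0 (driver): positive (depth 0)
  gear 1: meshes with gear 0 -> depth 1 -> negative (opposite of gear 0)
  gear 2: meshes with gear 1 -> depth 2 -> positive (opposite of gear 1)
  gear 3: meshes with gear 2 -> depth 3 -> negative (opposite of gear 2)
  gear 4: meshes with gear 3 -> depth 4 -> positive (opposite of gear 3)
  gear 5: meshes with gear 4 -> depth 5 -> negative (opposite of gear 4)
  gear 6: meshes with gear 5 -> depth 6 -> positive (opposite of gear 5)
  gear 7: meshes with gear 6 -> depth 7 -> negative (opposite of gear 6)
Queried indices 0, 1, 4, 5, 7 -> positive, negative, positive, negative, negative

Answer: positive negative positive negative negative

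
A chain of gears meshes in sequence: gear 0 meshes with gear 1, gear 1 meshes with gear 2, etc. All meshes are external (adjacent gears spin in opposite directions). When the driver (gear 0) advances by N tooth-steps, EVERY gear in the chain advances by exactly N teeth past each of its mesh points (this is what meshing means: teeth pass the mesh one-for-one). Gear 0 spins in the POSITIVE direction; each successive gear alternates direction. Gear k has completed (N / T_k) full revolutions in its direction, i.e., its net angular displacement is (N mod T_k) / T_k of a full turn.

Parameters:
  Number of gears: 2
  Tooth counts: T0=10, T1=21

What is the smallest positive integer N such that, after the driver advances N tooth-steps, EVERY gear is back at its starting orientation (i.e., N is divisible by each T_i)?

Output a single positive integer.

Answer: 210

Derivation:
Gear k returns to start when N is a multiple of T_k.
All gears at start simultaneously when N is a common multiple of [10, 21]; the smallest such N is lcm(10, 21).
Start: lcm = T0 = 10
Fold in T1=21: gcd(10, 21) = 1; lcm(10, 21) = 10 * 21 / 1 = 210 / 1 = 210
Full cycle length = 210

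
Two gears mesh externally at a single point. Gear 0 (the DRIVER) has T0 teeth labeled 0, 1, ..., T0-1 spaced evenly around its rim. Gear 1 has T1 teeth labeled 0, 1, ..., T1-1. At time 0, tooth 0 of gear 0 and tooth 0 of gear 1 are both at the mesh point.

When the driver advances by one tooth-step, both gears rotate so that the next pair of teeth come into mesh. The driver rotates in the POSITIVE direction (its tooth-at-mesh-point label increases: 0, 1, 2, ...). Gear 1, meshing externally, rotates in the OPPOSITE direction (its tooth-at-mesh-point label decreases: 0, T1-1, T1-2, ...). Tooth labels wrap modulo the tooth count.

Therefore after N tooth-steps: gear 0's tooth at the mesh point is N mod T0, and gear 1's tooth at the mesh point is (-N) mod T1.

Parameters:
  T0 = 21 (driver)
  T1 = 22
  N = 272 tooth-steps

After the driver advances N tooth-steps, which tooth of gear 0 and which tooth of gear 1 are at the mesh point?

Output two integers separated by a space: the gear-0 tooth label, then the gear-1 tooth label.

Gear 0 (driver, T0=21): tooth at mesh = N mod T0
  272 = 12 * 21 + 20, so 272 mod 21 = 20
  gear 0 tooth = 20
Gear 1 (driven, T1=22): tooth at mesh = (-N) mod T1
  272 = 12 * 22 + 8, so 272 mod 22 = 8
  (-272) mod 22 = (-8) mod 22 = 22 - 8 = 14
Mesh after 272 steps: gear-0 tooth 20 meets gear-1 tooth 14

Answer: 20 14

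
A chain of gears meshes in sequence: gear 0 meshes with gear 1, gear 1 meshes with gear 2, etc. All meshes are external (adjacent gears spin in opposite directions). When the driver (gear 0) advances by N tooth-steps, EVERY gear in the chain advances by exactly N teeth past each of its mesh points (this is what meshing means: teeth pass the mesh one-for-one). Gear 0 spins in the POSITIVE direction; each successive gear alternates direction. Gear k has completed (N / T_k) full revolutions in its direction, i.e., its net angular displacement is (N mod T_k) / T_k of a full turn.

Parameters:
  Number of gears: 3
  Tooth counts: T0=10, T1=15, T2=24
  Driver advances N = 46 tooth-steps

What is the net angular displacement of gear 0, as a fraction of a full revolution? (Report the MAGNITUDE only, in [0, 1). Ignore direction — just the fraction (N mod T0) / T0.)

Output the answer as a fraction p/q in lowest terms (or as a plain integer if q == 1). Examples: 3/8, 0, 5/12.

Answer: 3/5

Derivation:
Chain of 3 gears, tooth counts: [10, 15, 24]
  gear 0: T0=10, direction=positive, advance = 46 mod 10 = 6 teeth = 6/10 turn
  gear 1: T1=15, direction=negative, advance = 46 mod 15 = 1 teeth = 1/15 turn
  gear 2: T2=24, direction=positive, advance = 46 mod 24 = 22 teeth = 22/24 turn
Gear 0: 46 mod 10 = 6
Fraction = 6 / 10 = 3/5 (gcd(6,10)=2) = 3/5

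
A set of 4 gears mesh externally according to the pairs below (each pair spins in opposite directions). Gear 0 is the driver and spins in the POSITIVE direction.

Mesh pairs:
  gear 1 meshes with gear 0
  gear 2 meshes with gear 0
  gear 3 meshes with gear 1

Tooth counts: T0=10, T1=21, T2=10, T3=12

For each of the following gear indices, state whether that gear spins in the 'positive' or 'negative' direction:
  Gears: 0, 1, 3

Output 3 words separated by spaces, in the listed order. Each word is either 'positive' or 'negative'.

Answer: positive negative positive

Derivation:
Gear 0 (driver): positive (depth 0)
  gear 1: meshes with gear 0 -> depth 1 -> negative (opposite of gear 0)
  gear 2: meshes with gear 0 -> depth 1 -> negative (opposite of gear 0)
  gear 3: meshes with gear 1 -> depth 2 -> positive (opposite of gear 1)
Queried indices 0, 1, 3 -> positive, negative, positive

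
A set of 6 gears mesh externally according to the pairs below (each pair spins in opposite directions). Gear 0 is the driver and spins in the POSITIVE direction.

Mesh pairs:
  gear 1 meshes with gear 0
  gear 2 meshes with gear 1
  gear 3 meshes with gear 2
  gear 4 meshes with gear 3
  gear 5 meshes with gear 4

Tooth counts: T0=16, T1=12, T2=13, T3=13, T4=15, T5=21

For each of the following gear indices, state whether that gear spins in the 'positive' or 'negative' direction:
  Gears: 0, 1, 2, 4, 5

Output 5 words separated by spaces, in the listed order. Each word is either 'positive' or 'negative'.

Answer: positive negative positive positive negative

Derivation:
Gear 0 (driver): positive (depth 0)
  gear 1: meshes with gear 0 -> depth 1 -> negative (opposite of gear 0)
  gear 2: meshes with gear 1 -> depth 2 -> positive (opposite of gear 1)
  gear 3: meshes with gear 2 -> depth 3 -> negative (opposite of gear 2)
  gear 4: meshes with gear 3 -> depth 4 -> positive (opposite of gear 3)
  gear 5: meshes with gear 4 -> depth 5 -> negative (opposite of gear 4)
Queried indices 0, 1, 2, 4, 5 -> positive, negative, positive, positive, negative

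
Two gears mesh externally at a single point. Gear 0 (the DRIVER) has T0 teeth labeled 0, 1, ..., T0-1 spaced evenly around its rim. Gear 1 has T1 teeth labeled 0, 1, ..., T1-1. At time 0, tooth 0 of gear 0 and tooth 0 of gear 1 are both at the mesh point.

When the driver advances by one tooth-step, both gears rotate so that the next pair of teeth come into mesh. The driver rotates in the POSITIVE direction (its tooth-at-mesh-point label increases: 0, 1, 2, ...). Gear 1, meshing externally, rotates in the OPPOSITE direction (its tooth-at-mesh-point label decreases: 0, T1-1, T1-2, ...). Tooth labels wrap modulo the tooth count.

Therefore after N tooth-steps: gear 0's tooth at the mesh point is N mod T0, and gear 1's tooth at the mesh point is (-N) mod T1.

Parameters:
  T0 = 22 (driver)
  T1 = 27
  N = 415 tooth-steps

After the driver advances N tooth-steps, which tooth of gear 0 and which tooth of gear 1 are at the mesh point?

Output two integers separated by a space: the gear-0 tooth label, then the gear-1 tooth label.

Answer: 19 17

Derivation:
Gear 0 (driver, T0=22): tooth at mesh = N mod T0
  415 = 18 * 22 + 19, so 415 mod 22 = 19
  gear 0 tooth = 19
Gear 1 (driven, T1=27): tooth at mesh = (-N) mod T1
  415 = 15 * 27 + 10, so 415 mod 27 = 10
  (-415) mod 27 = (-10) mod 27 = 27 - 10 = 17
Mesh after 415 steps: gear-0 tooth 19 meets gear-1 tooth 17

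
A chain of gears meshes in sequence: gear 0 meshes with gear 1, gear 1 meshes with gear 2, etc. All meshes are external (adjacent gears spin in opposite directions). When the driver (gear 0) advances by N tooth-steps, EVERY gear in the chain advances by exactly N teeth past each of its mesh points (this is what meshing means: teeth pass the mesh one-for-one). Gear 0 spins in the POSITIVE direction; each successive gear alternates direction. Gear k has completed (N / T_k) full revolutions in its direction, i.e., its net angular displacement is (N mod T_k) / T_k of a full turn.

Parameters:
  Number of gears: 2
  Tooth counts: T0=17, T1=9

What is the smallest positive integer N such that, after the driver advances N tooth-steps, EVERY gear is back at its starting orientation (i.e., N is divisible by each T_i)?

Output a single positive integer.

Answer: 153

Derivation:
Gear k returns to start when N is a multiple of T_k.
All gears at start simultaneously when N is a common multiple of [17, 9]; the smallest such N is lcm(17, 9).
Start: lcm = T0 = 17
Fold in T1=9: gcd(17, 9) = 1; lcm(17, 9) = 17 * 9 / 1 = 153 / 1 = 153
Full cycle length = 153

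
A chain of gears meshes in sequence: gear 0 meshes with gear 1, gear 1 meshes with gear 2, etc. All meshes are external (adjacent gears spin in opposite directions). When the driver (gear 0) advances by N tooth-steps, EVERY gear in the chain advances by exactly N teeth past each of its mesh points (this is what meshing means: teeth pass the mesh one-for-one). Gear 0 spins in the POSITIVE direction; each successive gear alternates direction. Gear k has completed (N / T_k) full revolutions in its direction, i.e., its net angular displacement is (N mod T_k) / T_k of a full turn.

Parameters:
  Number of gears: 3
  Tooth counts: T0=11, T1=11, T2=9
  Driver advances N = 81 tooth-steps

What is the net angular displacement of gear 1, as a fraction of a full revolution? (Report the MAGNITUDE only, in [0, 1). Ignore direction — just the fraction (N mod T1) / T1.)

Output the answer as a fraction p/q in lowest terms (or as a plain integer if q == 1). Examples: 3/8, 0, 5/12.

Answer: 4/11

Derivation:
Chain of 3 gears, tooth counts: [11, 11, 9]
  gear 0: T0=11, direction=positive, advance = 81 mod 11 = 4 teeth = 4/11 turn
  gear 1: T1=11, direction=negative, advance = 81 mod 11 = 4 teeth = 4/11 turn
  gear 2: T2=9, direction=positive, advance = 81 mod 9 = 0 teeth = 0/9 turn
Gear 1: 81 mod 11 = 4
Fraction = 4 / 11 = 4/11 (gcd(4,11)=1) = 4/11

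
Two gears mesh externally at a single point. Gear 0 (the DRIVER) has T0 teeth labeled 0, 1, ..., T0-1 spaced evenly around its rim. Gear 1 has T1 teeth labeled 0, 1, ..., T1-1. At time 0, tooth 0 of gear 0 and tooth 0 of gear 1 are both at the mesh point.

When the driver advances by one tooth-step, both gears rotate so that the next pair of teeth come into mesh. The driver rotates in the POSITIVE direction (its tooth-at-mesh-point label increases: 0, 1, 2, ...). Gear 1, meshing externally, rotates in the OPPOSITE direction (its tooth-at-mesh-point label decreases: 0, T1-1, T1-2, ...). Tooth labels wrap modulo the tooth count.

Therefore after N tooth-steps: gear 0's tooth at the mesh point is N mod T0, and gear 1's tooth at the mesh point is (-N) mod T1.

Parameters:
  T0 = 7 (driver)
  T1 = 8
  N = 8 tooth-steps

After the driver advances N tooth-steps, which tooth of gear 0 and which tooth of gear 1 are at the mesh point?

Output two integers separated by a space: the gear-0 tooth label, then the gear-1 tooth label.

Answer: 1 0

Derivation:
Gear 0 (driver, T0=7): tooth at mesh = N mod T0
  8 = 1 * 7 + 1, so 8 mod 7 = 1
  gear 0 tooth = 1
Gear 1 (driven, T1=8): tooth at mesh = (-N) mod T1
  8 = 1 * 8 + 0, so 8 mod 8 = 0
  (-8) mod 8 = 0
Mesh after 8 steps: gear-0 tooth 1 meets gear-1 tooth 0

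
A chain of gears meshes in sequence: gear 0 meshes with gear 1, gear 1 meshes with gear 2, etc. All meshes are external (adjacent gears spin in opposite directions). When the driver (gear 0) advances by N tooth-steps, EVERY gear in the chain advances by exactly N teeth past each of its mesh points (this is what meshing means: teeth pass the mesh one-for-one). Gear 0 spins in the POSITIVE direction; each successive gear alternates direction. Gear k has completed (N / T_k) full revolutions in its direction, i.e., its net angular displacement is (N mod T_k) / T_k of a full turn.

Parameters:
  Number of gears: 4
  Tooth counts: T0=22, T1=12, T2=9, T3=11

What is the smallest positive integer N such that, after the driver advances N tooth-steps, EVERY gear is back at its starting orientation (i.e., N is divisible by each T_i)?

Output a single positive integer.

Gear k returns to start when N is a multiple of T_k.
All gears at start simultaneously when N is a common multiple of [22, 12, 9, 11]; the smallest such N is lcm(22, 12, 9, 11).
Start: lcm = T0 = 22
Fold in T1=12: gcd(22, 12) = 2; lcm(22, 12) = 22 * 12 / 2 = 264 / 2 = 132
Fold in T2=9: gcd(132, 9) = 3; lcm(132, 9) = 132 * 9 / 3 = 1188 / 3 = 396
Fold in T3=11: gcd(396, 11) = 11; lcm(396, 11) = 396 * 11 / 11 = 4356 / 11 = 396
Full cycle length = 396

Answer: 396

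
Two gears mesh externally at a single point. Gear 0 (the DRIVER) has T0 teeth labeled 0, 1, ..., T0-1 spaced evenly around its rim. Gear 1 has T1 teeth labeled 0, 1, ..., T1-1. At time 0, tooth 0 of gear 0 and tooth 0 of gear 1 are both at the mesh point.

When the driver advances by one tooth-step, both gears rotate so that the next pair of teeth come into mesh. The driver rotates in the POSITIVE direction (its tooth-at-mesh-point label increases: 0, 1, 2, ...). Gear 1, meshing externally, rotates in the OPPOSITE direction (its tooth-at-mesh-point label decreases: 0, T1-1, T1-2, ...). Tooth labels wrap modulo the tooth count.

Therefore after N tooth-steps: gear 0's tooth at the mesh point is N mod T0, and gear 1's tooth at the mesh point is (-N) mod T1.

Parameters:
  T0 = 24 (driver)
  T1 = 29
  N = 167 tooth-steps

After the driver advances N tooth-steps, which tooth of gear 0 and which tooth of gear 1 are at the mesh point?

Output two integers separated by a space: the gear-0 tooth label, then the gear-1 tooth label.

Answer: 23 7

Derivation:
Gear 0 (driver, T0=24): tooth at mesh = N mod T0
  167 = 6 * 24 + 23, so 167 mod 24 = 23
  gear 0 tooth = 23
Gear 1 (driven, T1=29): tooth at mesh = (-N) mod T1
  167 = 5 * 29 + 22, so 167 mod 29 = 22
  (-167) mod 29 = (-22) mod 29 = 29 - 22 = 7
Mesh after 167 steps: gear-0 tooth 23 meets gear-1 tooth 7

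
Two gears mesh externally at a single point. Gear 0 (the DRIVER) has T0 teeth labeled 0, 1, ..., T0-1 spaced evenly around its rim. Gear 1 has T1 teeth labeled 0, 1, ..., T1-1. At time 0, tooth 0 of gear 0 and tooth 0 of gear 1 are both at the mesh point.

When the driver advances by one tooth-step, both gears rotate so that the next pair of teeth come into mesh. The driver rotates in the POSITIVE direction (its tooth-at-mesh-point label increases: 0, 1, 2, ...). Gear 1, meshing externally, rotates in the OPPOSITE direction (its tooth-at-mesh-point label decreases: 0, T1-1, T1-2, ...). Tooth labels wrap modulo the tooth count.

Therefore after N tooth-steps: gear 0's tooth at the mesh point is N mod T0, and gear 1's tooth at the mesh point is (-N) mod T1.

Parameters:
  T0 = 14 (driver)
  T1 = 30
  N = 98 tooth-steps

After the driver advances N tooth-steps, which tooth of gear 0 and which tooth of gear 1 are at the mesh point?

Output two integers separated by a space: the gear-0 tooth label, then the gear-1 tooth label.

Gear 0 (driver, T0=14): tooth at mesh = N mod T0
  98 = 7 * 14 + 0, so 98 mod 14 = 0
  gear 0 tooth = 0
Gear 1 (driven, T1=30): tooth at mesh = (-N) mod T1
  98 = 3 * 30 + 8, so 98 mod 30 = 8
  (-98) mod 30 = (-8) mod 30 = 30 - 8 = 22
Mesh after 98 steps: gear-0 tooth 0 meets gear-1 tooth 22

Answer: 0 22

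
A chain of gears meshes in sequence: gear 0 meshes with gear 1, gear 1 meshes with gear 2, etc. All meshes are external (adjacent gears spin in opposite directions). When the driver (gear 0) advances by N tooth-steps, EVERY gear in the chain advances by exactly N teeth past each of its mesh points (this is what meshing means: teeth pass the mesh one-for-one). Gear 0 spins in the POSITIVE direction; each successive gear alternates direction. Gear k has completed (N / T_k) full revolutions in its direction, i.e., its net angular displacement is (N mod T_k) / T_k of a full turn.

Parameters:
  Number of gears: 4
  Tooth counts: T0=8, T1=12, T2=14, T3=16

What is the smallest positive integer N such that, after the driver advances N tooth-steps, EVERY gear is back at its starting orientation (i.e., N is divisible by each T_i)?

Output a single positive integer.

Answer: 336

Derivation:
Gear k returns to start when N is a multiple of T_k.
All gears at start simultaneously when N is a common multiple of [8, 12, 14, 16]; the smallest such N is lcm(8, 12, 14, 16).
Start: lcm = T0 = 8
Fold in T1=12: gcd(8, 12) = 4; lcm(8, 12) = 8 * 12 / 4 = 96 / 4 = 24
Fold in T2=14: gcd(24, 14) = 2; lcm(24, 14) = 24 * 14 / 2 = 336 / 2 = 168
Fold in T3=16: gcd(168, 16) = 8; lcm(168, 16) = 168 * 16 / 8 = 2688 / 8 = 336
Full cycle length = 336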